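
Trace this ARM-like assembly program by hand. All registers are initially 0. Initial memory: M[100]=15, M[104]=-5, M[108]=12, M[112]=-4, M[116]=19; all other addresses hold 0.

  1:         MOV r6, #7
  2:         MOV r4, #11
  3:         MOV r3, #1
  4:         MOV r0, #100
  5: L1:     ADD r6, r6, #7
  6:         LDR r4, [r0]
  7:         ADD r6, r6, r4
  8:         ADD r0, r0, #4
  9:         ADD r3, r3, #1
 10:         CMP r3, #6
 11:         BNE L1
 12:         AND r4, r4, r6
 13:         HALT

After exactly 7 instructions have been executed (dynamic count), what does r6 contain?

r6=7
r4=11
r3=1
r0=100
r6=7+7=14
r4=M[100]=15
r6=14+15=29
After step 7: r6 = 29.

29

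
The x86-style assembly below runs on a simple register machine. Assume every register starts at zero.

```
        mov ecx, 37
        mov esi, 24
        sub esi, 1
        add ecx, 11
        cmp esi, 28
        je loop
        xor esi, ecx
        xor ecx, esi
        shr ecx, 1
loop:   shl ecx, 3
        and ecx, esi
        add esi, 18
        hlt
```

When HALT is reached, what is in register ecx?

ecx=37
esi=24
esi=24-1=23
ecx=37+11=48
cmp esi, 28  (cmp 23,28)
je loop: not taken
esi=23^48=39
ecx=48^39=23
ecx=23>>1=11
ecx=11<<3=88
ecx=88&39=0
esi=39+18=57
halt.

0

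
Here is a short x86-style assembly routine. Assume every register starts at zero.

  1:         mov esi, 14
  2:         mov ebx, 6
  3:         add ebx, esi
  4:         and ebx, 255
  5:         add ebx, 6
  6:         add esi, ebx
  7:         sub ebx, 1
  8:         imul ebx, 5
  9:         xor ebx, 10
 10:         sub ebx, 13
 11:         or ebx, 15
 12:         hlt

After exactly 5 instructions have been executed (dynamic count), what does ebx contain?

after mov esi, 14: esi=14
after mov ebx, 6: ebx=6
after add ebx, esi: ebx=6+14=20
after and ebx, 255: ebx=20&255=20
after add ebx, 6: ebx=20+6=26
After step 5: ebx = 26.

26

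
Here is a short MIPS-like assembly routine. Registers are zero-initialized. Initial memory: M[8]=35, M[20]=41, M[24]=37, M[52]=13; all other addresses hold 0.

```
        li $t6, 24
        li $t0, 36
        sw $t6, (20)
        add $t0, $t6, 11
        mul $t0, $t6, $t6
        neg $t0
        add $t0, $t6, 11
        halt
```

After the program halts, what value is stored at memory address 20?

24

$t6=24
$t0=36
sw $t6, (20) → M[20]=24
$t0=24+11=35
$t0=24*24=576
$t0=-(576)=-576
$t0=24+11=35
halt.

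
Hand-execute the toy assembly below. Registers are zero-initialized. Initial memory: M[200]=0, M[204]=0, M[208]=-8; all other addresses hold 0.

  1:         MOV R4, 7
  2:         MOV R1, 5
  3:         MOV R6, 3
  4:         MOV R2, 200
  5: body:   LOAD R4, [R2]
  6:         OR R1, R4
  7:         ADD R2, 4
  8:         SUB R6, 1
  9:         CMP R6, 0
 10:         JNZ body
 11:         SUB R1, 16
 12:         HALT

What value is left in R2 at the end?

212

R4=7
R1=5
R6=3
R2=200
R4=M[200]=0
R1=5|0=5
R2=200+4=204
R6=3-1=2
CMP R6, 0  (cmp 2,0)
JNZ body: taken
R4=M[204]=0
R1=5|0=5
R2=204+4=208
R6=2-1=1
CMP R6, 0  (cmp 1,0)
JNZ body: taken
R4=M[208]=-8
R1=5|(-8)=-3
R2=208+4=212
R6=1-1=0
CMP R6, 0  (cmp 0,0)
JNZ body: not taken
R1=(-3)-16=-19
halt.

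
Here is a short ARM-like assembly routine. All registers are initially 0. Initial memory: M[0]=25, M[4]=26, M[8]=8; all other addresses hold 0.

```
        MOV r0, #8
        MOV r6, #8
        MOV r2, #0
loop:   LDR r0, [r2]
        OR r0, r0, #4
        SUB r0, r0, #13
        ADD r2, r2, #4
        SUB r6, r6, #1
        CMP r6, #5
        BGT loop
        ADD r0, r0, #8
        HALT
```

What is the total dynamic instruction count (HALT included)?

r0=8
r6=8
r2=0
r0=M[0]=25
r0=25|4=29
r0=29-13=16
r2=0+4=4
r6=8-1=7
CMP r6, #5  (cmp 7,5)
BGT loop: taken
r0=M[4]=26
r0=26|4=30
r0=30-13=17
r2=4+4=8
r6=7-1=6
CMP r6, #5  (cmp 6,5)
BGT loop: taken
r0=M[8]=8
r0=8|4=12
r0=12-13=-1
r2=8+4=12
r6=6-1=5
CMP r6, #5  (cmp 5,5)
BGT loop: not taken
r0=(-1)+8=7
halt.
Total executed instructions: 26.

26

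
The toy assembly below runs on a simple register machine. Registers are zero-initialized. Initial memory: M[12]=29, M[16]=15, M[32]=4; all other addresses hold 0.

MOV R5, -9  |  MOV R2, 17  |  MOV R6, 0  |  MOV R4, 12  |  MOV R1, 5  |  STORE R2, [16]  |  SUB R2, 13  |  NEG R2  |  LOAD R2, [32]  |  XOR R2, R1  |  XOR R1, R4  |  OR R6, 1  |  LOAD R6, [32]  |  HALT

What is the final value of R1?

9

R5=-9
R2=17
R6=0
R4=12
R1=5
STORE R2, [16] → M[16]=17
R2=17-13=4
R2=-(4)=-4
R2=M[32]=4
R2=4^5=1
R1=5^12=9
R6=0|1=1
R6=M[32]=4
halt.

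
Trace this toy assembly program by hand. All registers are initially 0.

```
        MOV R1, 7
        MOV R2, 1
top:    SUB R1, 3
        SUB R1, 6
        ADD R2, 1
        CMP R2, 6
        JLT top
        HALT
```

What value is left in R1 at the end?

-38

MOV R1, 7 → R1=7
MOV R2, 1 → R2=1
SUB R1, 3 → R1=7-3=4
SUB R1, 6 → R1=4-6=-2
ADD R2, 1 → R2=1+1=2
CMP R2, 6  (cmp 2,6)
JLT top: taken
SUB R1, 3 → R1=(-2)-3=-5
SUB R1, 6 → R1=(-5)-6=-11
ADD R2, 1 → R2=2+1=3
CMP R2, 6  (cmp 3,6)
JLT top: taken
SUB R1, 3 → R1=(-11)-3=-14
SUB R1, 6 → R1=(-14)-6=-20
ADD R2, 1 → R2=3+1=4
CMP R2, 6  (cmp 4,6)
JLT top: taken
SUB R1, 3 → R1=(-20)-3=-23
SUB R1, 6 → R1=(-23)-6=-29
ADD R2, 1 → R2=4+1=5
CMP R2, 6  (cmp 5,6)
JLT top: taken
SUB R1, 3 → R1=(-29)-3=-32
SUB R1, 6 → R1=(-32)-6=-38
ADD R2, 1 → R2=5+1=6
CMP R2, 6  (cmp 6,6)
JLT top: not taken
halt.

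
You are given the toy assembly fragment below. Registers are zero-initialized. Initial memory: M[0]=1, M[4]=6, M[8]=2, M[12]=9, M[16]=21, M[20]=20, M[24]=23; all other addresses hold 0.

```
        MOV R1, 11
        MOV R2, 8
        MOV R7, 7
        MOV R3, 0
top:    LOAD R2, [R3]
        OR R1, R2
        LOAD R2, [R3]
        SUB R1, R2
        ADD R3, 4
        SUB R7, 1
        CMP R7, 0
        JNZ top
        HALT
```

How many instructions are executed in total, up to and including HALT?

61

MOV R1, 11 → R1=11
MOV R2, 8 → R2=8
MOV R7, 7 → R7=7
MOV R3, 0 → R3=0
LOAD R2, [R3] → R2=M[0]=1
OR R1, R2 → R1=11|1=11
LOAD R2, [R3] → R2=M[0]=1
SUB R1, R2 → R1=11-1=10
ADD R3, 4 → R3=0+4=4
SUB R7, 1 → R7=7-1=6
CMP R7, 0  (cmp 6,0)
JNZ top: taken
LOAD R2, [R3] → R2=M[4]=6
OR R1, R2 → R1=10|6=14
LOAD R2, [R3] → R2=M[4]=6
SUB R1, R2 → R1=14-6=8
ADD R3, 4 → R3=4+4=8
SUB R7, 1 → R7=6-1=5
CMP R7, 0  (cmp 5,0)
JNZ top: taken
LOAD R2, [R3] → R2=M[8]=2
OR R1, R2 → R1=8|2=10
LOAD R2, [R3] → R2=M[8]=2
SUB R1, R2 → R1=10-2=8
ADD R3, 4 → R3=8+4=12
SUB R7, 1 → R7=5-1=4
CMP R7, 0  (cmp 4,0)
JNZ top: taken
LOAD R2, [R3] → R2=M[12]=9
OR R1, R2 → R1=8|9=9
LOAD R2, [R3] → R2=M[12]=9
SUB R1, R2 → R1=9-9=0
ADD R3, 4 → R3=12+4=16
SUB R7, 1 → R7=4-1=3
CMP R7, 0  (cmp 3,0)
JNZ top: taken
LOAD R2, [R3] → R2=M[16]=21
OR R1, R2 → R1=0|21=21
LOAD R2, [R3] → R2=M[16]=21
SUB R1, R2 → R1=21-21=0
ADD R3, 4 → R3=16+4=20
SUB R7, 1 → R7=3-1=2
CMP R7, 0  (cmp 2,0)
JNZ top: taken
LOAD R2, [R3] → R2=M[20]=20
OR R1, R2 → R1=0|20=20
LOAD R2, [R3] → R2=M[20]=20
SUB R1, R2 → R1=20-20=0
ADD R3, 4 → R3=20+4=24
SUB R7, 1 → R7=2-1=1
CMP R7, 0  (cmp 1,0)
JNZ top: taken
LOAD R2, [R3] → R2=M[24]=23
OR R1, R2 → R1=0|23=23
LOAD R2, [R3] → R2=M[24]=23
SUB R1, R2 → R1=23-23=0
ADD R3, 4 → R3=24+4=28
SUB R7, 1 → R7=1-1=0
CMP R7, 0  (cmp 0,0)
JNZ top: not taken
halt.
Total executed instructions: 61.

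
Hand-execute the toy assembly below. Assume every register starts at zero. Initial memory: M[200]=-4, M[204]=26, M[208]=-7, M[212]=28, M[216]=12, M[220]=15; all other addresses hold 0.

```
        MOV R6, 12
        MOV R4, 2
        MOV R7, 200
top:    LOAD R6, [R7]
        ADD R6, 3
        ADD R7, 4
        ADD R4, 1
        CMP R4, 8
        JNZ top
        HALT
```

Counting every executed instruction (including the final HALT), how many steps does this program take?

40

R6=12
R4=2
R7=200
R6=M[200]=-4
R6=(-4)+3=-1
R7=200+4=204
R4=2+1=3
CMP R4, 8  (cmp 3,8)
JNZ top: taken
R6=M[204]=26
R6=26+3=29
R7=204+4=208
R4=3+1=4
CMP R4, 8  (cmp 4,8)
JNZ top: taken
R6=M[208]=-7
R6=(-7)+3=-4
R7=208+4=212
R4=4+1=5
CMP R4, 8  (cmp 5,8)
JNZ top: taken
R6=M[212]=28
R6=28+3=31
R7=212+4=216
R4=5+1=6
CMP R4, 8  (cmp 6,8)
JNZ top: taken
R6=M[216]=12
R6=12+3=15
R7=216+4=220
R4=6+1=7
CMP R4, 8  (cmp 7,8)
JNZ top: taken
R6=M[220]=15
R6=15+3=18
R7=220+4=224
R4=7+1=8
CMP R4, 8  (cmp 8,8)
JNZ top: not taken
halt.
Total executed instructions: 40.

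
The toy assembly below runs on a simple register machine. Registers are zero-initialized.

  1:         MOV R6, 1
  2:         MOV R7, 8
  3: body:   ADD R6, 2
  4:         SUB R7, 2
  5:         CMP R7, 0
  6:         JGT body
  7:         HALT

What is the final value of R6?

R6=1
R7=8
R6=1+2=3
R7=8-2=6
CMP R7, 0  (cmp 6,0)
JGT body: taken
R6=3+2=5
R7=6-2=4
CMP R7, 0  (cmp 4,0)
JGT body: taken
R6=5+2=7
R7=4-2=2
CMP R7, 0  (cmp 2,0)
JGT body: taken
R6=7+2=9
R7=2-2=0
CMP R7, 0  (cmp 0,0)
JGT body: not taken
halt.

9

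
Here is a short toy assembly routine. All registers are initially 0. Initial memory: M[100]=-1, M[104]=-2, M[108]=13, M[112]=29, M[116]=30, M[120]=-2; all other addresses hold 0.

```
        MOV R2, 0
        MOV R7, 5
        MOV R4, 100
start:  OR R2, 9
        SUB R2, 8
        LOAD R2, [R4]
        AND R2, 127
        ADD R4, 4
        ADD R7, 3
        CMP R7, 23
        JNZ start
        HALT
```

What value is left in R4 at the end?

124

after MOV R2, 0: R2=0
after MOV R7, 5: R7=5
after MOV R4, 100: R4=100
after OR R2, 9: R2=0|9=9
after SUB R2, 8: R2=9-8=1
after LOAD R2, [R4]: R2=M[100]=-1
after AND R2, 127: R2=(-1)&127=127
after ADD R4, 4: R4=100+4=104
after ADD R7, 3: R7=5+3=8
CMP R7, 23  (cmp 8,23)
JNZ start: taken
after OR R2, 9: R2=127|9=127
after SUB R2, 8: R2=127-8=119
after LOAD R2, [R4]: R2=M[104]=-2
after AND R2, 127: R2=(-2)&127=126
after ADD R4, 4: R4=104+4=108
after ADD R7, 3: R7=8+3=11
CMP R7, 23  (cmp 11,23)
JNZ start: taken
after OR R2, 9: R2=126|9=127
after SUB R2, 8: R2=127-8=119
after LOAD R2, [R4]: R2=M[108]=13
after AND R2, 127: R2=13&127=13
after ADD R4, 4: R4=108+4=112
after ADD R7, 3: R7=11+3=14
CMP R7, 23  (cmp 14,23)
JNZ start: taken
after OR R2, 9: R2=13|9=13
after SUB R2, 8: R2=13-8=5
after LOAD R2, [R4]: R2=M[112]=29
after AND R2, 127: R2=29&127=29
after ADD R4, 4: R4=112+4=116
after ADD R7, 3: R7=14+3=17
CMP R7, 23  (cmp 17,23)
JNZ start: taken
after OR R2, 9: R2=29|9=29
after SUB R2, 8: R2=29-8=21
after LOAD R2, [R4]: R2=M[116]=30
after AND R2, 127: R2=30&127=30
after ADD R4, 4: R4=116+4=120
after ADD R7, 3: R7=17+3=20
CMP R7, 23  (cmp 20,23)
JNZ start: taken
after OR R2, 9: R2=30|9=31
after SUB R2, 8: R2=31-8=23
after LOAD R2, [R4]: R2=M[120]=-2
after AND R2, 127: R2=(-2)&127=126
after ADD R4, 4: R4=120+4=124
after ADD R7, 3: R7=20+3=23
CMP R7, 23  (cmp 23,23)
JNZ start: not taken
halt.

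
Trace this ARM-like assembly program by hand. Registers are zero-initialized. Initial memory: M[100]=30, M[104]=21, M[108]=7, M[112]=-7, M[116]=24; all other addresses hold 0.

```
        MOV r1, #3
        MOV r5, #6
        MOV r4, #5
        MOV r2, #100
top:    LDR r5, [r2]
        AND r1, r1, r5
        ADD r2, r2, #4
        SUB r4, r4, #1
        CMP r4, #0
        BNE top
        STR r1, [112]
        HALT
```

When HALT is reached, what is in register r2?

120

MOV r1, #3 → r1=3
MOV r5, #6 → r5=6
MOV r4, #5 → r4=5
MOV r2, #100 → r2=100
LDR r5, [r2] → r5=M[100]=30
AND r1, r1, r5 → r1=3&30=2
ADD r2, r2, #4 → r2=100+4=104
SUB r4, r4, #1 → r4=5-1=4
CMP r4, #0  (cmp 4,0)
BNE top: taken
LDR r5, [r2] → r5=M[104]=21
AND r1, r1, r5 → r1=2&21=0
ADD r2, r2, #4 → r2=104+4=108
SUB r4, r4, #1 → r4=4-1=3
CMP r4, #0  (cmp 3,0)
BNE top: taken
LDR r5, [r2] → r5=M[108]=7
AND r1, r1, r5 → r1=0&7=0
ADD r2, r2, #4 → r2=108+4=112
SUB r4, r4, #1 → r4=3-1=2
CMP r4, #0  (cmp 2,0)
BNE top: taken
LDR r5, [r2] → r5=M[112]=-7
AND r1, r1, r5 → r1=0&(-7)=0
ADD r2, r2, #4 → r2=112+4=116
SUB r4, r4, #1 → r4=2-1=1
CMP r4, #0  (cmp 1,0)
BNE top: taken
LDR r5, [r2] → r5=M[116]=24
AND r1, r1, r5 → r1=0&24=0
ADD r2, r2, #4 → r2=116+4=120
SUB r4, r4, #1 → r4=1-1=0
CMP r4, #0  (cmp 0,0)
BNE top: not taken
STR r1, [112] → M[112]=0
halt.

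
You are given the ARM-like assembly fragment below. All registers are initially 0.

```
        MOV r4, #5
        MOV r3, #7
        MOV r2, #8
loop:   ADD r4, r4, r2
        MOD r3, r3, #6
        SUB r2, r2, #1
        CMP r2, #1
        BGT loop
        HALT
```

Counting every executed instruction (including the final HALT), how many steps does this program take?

39

after MOV r4, #5: r4=5
after MOV r3, #7: r3=7
after MOV r2, #8: r2=8
after ADD r4, r4, r2: r4=5+8=13
after MOD r3, r3, #6: r3=7%6=1
after SUB r2, r2, #1: r2=8-1=7
CMP r2, #1  (cmp 7,1)
BGT loop: taken
after ADD r4, r4, r2: r4=13+7=20
after MOD r3, r3, #6: r3=1%6=1
after SUB r2, r2, #1: r2=7-1=6
CMP r2, #1  (cmp 6,1)
BGT loop: taken
after ADD r4, r4, r2: r4=20+6=26
after MOD r3, r3, #6: r3=1%6=1
after SUB r2, r2, #1: r2=6-1=5
CMP r2, #1  (cmp 5,1)
BGT loop: taken
after ADD r4, r4, r2: r4=26+5=31
after MOD r3, r3, #6: r3=1%6=1
after SUB r2, r2, #1: r2=5-1=4
CMP r2, #1  (cmp 4,1)
BGT loop: taken
after ADD r4, r4, r2: r4=31+4=35
after MOD r3, r3, #6: r3=1%6=1
after SUB r2, r2, #1: r2=4-1=3
CMP r2, #1  (cmp 3,1)
BGT loop: taken
after ADD r4, r4, r2: r4=35+3=38
after MOD r3, r3, #6: r3=1%6=1
after SUB r2, r2, #1: r2=3-1=2
CMP r2, #1  (cmp 2,1)
BGT loop: taken
after ADD r4, r4, r2: r4=38+2=40
after MOD r3, r3, #6: r3=1%6=1
after SUB r2, r2, #1: r2=2-1=1
CMP r2, #1  (cmp 1,1)
BGT loop: not taken
halt.
Total executed instructions: 39.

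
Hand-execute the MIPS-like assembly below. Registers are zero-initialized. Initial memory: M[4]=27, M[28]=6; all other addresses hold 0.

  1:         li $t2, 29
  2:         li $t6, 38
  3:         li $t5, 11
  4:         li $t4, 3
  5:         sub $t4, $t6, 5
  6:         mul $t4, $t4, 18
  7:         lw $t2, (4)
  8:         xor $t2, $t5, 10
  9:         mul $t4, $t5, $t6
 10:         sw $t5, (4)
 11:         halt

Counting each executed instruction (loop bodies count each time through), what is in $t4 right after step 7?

$t2=29
$t6=38
$t5=11
$t4=3
$t4=38-5=33
$t4=33*18=594
$t2=M[4]=27
After step 7: $t4 = 594.

594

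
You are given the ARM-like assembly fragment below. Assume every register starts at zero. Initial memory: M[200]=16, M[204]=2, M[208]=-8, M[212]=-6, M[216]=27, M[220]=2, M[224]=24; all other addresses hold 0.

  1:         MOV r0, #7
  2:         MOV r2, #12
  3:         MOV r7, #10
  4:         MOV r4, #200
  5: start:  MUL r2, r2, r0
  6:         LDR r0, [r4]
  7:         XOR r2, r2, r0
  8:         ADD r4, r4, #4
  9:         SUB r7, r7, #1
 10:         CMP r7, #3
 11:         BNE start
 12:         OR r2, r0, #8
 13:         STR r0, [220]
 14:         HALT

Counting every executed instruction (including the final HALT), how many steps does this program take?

MOV r0, #7 → r0=7
MOV r2, #12 → r2=12
MOV r7, #10 → r7=10
MOV r4, #200 → r4=200
MUL r2, r2, r0 → r2=12*7=84
LDR r0, [r4] → r0=M[200]=16
XOR r2, r2, r0 → r2=84^16=68
ADD r4, r4, #4 → r4=200+4=204
SUB r7, r7, #1 → r7=10-1=9
CMP r7, #3  (cmp 9,3)
BNE start: taken
MUL r2, r2, r0 → r2=68*16=1088
LDR r0, [r4] → r0=M[204]=2
XOR r2, r2, r0 → r2=1088^2=1090
ADD r4, r4, #4 → r4=204+4=208
SUB r7, r7, #1 → r7=9-1=8
CMP r7, #3  (cmp 8,3)
BNE start: taken
MUL r2, r2, r0 → r2=1090*2=2180
LDR r0, [r4] → r0=M[208]=-8
XOR r2, r2, r0 → r2=2180^(-8)=-2180
ADD r4, r4, #4 → r4=208+4=212
SUB r7, r7, #1 → r7=8-1=7
CMP r7, #3  (cmp 7,3)
BNE start: taken
MUL r2, r2, r0 → r2=(-2180)*(-8)=17440
LDR r0, [r4] → r0=M[212]=-6
XOR r2, r2, r0 → r2=17440^(-6)=-17446
ADD r4, r4, #4 → r4=212+4=216
SUB r7, r7, #1 → r7=7-1=6
CMP r7, #3  (cmp 6,3)
BNE start: taken
MUL r2, r2, r0 → r2=(-17446)*(-6)=104676
LDR r0, [r4] → r0=M[216]=27
XOR r2, r2, r0 → r2=104676^27=104703
ADD r4, r4, #4 → r4=216+4=220
SUB r7, r7, #1 → r7=6-1=5
CMP r7, #3  (cmp 5,3)
BNE start: taken
MUL r2, r2, r0 → r2=104703*27=2826981
LDR r0, [r4] → r0=M[220]=2
XOR r2, r2, r0 → r2=2826981^2=2826983
ADD r4, r4, #4 → r4=220+4=224
SUB r7, r7, #1 → r7=5-1=4
CMP r7, #3  (cmp 4,3)
BNE start: taken
MUL r2, r2, r0 → r2=2826983*2=5653966
LDR r0, [r4] → r0=M[224]=24
XOR r2, r2, r0 → r2=5653966^24=5653974
ADD r4, r4, #4 → r4=224+4=228
SUB r7, r7, #1 → r7=4-1=3
CMP r7, #3  (cmp 3,3)
BNE start: not taken
OR r2, r0, #8 → r2=24|8=24
STR r0, [220] → M[220]=24
halt.
Total executed instructions: 56.

56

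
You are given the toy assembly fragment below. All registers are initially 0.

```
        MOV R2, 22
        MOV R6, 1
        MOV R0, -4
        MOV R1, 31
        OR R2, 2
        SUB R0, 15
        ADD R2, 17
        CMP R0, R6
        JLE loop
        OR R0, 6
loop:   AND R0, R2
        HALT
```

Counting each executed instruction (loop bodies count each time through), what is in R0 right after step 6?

-19

MOV R2, 22 → R2=22
MOV R6, 1 → R6=1
MOV R0, -4 → R0=-4
MOV R1, 31 → R1=31
OR R2, 2 → R2=22|2=22
SUB R0, 15 → R0=(-4)-15=-19
After step 6: R0 = -19.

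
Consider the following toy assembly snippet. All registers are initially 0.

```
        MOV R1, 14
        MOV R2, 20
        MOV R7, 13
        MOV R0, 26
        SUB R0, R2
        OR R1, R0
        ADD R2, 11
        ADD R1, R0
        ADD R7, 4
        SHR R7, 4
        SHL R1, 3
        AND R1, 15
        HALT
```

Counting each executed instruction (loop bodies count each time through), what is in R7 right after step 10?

R1=14
R2=20
R7=13
R0=26
R0=26-20=6
R1=14|6=14
R2=20+11=31
R1=14+6=20
R7=13+4=17
R7=17>>4=1
After step 10: R7 = 1.

1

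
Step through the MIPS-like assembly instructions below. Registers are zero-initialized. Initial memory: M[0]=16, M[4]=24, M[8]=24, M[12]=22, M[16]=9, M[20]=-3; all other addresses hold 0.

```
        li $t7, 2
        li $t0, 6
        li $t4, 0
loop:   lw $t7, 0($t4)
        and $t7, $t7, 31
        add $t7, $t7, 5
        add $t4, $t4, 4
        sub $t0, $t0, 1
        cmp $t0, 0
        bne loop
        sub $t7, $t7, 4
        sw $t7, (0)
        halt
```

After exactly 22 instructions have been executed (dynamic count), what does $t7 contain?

li $t7, 2 → $t7=2
li $t0, 6 → $t0=6
li $t4, 0 → $t4=0
lw $t7, 0($t4) → $t7=M[0]=16
and $t7, $t7, 31 → $t7=16&31=16
add $t7, $t7, 5 → $t7=16+5=21
add $t4, $t4, 4 → $t4=0+4=4
sub $t0, $t0, 1 → $t0=6-1=5
cmp $t0, 0  (cmp 5,0)
bne loop: taken
lw $t7, 0($t4) → $t7=M[4]=24
and $t7, $t7, 31 → $t7=24&31=24
add $t7, $t7, 5 → $t7=24+5=29
add $t4, $t4, 4 → $t4=4+4=8
sub $t0, $t0, 1 → $t0=5-1=4
cmp $t0, 0  (cmp 4,0)
bne loop: taken
lw $t7, 0($t4) → $t7=M[8]=24
and $t7, $t7, 31 → $t7=24&31=24
add $t7, $t7, 5 → $t7=24+5=29
add $t4, $t4, 4 → $t4=8+4=12
sub $t0, $t0, 1 → $t0=4-1=3
After step 22: $t7 = 29.

29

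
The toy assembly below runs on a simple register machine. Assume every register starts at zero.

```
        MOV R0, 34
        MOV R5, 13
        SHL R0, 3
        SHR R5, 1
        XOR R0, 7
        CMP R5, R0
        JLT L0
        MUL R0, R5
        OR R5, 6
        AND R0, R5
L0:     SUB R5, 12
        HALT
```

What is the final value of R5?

-6

MOV R0, 34 → R0=34
MOV R5, 13 → R5=13
SHL R0, 3 → R0=34<<3=272
SHR R5, 1 → R5=13>>1=6
XOR R0, 7 → R0=272^7=279
CMP R5, R0  (cmp 6,279)
JLT L0: taken
SUB R5, 12 → R5=6-12=-6
halt.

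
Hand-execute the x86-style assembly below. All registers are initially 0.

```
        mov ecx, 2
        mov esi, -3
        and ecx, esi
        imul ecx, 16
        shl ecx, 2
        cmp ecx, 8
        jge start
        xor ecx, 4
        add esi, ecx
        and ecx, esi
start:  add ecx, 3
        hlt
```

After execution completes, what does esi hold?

mov ecx, 2 → ecx=2
mov esi, -3 → esi=-3
and ecx, esi → ecx=2&(-3)=0
imul ecx, 16 → ecx=0*16=0
shl ecx, 2 → ecx=0<<2=0
cmp ecx, 8  (cmp 0,8)
jge start: not taken
xor ecx, 4 → ecx=0^4=4
add esi, ecx → esi=(-3)+4=1
and ecx, esi → ecx=4&1=0
add ecx, 3 → ecx=0+3=3
halt.

1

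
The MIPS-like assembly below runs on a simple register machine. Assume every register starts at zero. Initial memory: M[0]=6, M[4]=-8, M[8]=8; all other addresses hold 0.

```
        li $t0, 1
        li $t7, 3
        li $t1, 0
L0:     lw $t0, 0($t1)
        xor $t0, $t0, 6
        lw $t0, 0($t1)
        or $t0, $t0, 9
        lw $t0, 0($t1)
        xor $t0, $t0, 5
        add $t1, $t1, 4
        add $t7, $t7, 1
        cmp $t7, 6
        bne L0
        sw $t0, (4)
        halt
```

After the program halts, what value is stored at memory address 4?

13

after li $t0, 1: $t0=1
after li $t7, 3: $t7=3
after li $t1, 0: $t1=0
after lw $t0, 0($t1): $t0=M[0]=6
after xor $t0, $t0, 6: $t0=6^6=0
after lw $t0, 0($t1): $t0=M[0]=6
after or $t0, $t0, 9: $t0=6|9=15
after lw $t0, 0($t1): $t0=M[0]=6
after xor $t0, $t0, 5: $t0=6^5=3
after add $t1, $t1, 4: $t1=0+4=4
after add $t7, $t7, 1: $t7=3+1=4
cmp $t7, 6  (cmp 4,6)
bne L0: taken
after lw $t0, 0($t1): $t0=M[4]=-8
after xor $t0, $t0, 6: $t0=(-8)^6=-2
after lw $t0, 0($t1): $t0=M[4]=-8
after or $t0, $t0, 9: $t0=(-8)|9=-7
after lw $t0, 0($t1): $t0=M[4]=-8
after xor $t0, $t0, 5: $t0=(-8)^5=-3
after add $t1, $t1, 4: $t1=4+4=8
after add $t7, $t7, 1: $t7=4+1=5
cmp $t7, 6  (cmp 5,6)
bne L0: taken
after lw $t0, 0($t1): $t0=M[8]=8
after xor $t0, $t0, 6: $t0=8^6=14
after lw $t0, 0($t1): $t0=M[8]=8
after or $t0, $t0, 9: $t0=8|9=9
after lw $t0, 0($t1): $t0=M[8]=8
after xor $t0, $t0, 5: $t0=8^5=13
after add $t1, $t1, 4: $t1=8+4=12
after add $t7, $t7, 1: $t7=5+1=6
cmp $t7, 6  (cmp 6,6)
bne L0: not taken
sw $t0, (4) → M[4]=13
halt.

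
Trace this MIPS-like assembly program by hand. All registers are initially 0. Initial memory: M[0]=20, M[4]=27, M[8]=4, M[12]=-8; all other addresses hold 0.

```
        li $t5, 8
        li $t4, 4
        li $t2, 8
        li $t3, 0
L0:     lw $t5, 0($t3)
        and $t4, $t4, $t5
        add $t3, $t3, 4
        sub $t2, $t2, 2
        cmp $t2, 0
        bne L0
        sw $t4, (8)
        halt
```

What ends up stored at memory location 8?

$t5=8
$t4=4
$t2=8
$t3=0
$t5=M[0]=20
$t4=4&20=4
$t3=0+4=4
$t2=8-2=6
cmp $t2, 0  (cmp 6,0)
bne L0: taken
$t5=M[4]=27
$t4=4&27=0
$t3=4+4=8
$t2=6-2=4
cmp $t2, 0  (cmp 4,0)
bne L0: taken
$t5=M[8]=4
$t4=0&4=0
$t3=8+4=12
$t2=4-2=2
cmp $t2, 0  (cmp 2,0)
bne L0: taken
$t5=M[12]=-8
$t4=0&(-8)=0
$t3=12+4=16
$t2=2-2=0
cmp $t2, 0  (cmp 0,0)
bne L0: not taken
sw $t4, (8) → M[8]=0
halt.

0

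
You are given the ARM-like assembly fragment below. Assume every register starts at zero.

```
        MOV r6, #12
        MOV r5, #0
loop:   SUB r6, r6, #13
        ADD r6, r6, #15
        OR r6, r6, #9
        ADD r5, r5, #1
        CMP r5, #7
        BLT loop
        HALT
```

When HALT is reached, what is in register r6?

43

r6=12
r5=0
r6=12-13=-1
r6=(-1)+15=14
r6=14|9=15
r5=0+1=1
CMP r5, #7  (cmp 1,7)
BLT loop: taken
r6=15-13=2
r6=2+15=17
r6=17|9=25
r5=1+1=2
CMP r5, #7  (cmp 2,7)
BLT loop: taken
r6=25-13=12
r6=12+15=27
r6=27|9=27
r5=2+1=3
CMP r5, #7  (cmp 3,7)
BLT loop: taken
r6=27-13=14
r6=14+15=29
r6=29|9=29
r5=3+1=4
CMP r5, #7  (cmp 4,7)
BLT loop: taken
r6=29-13=16
r6=16+15=31
r6=31|9=31
r5=4+1=5
CMP r5, #7  (cmp 5,7)
BLT loop: taken
r6=31-13=18
r6=18+15=33
r6=33|9=41
r5=5+1=6
CMP r5, #7  (cmp 6,7)
BLT loop: taken
r6=41-13=28
r6=28+15=43
r6=43|9=43
r5=6+1=7
CMP r5, #7  (cmp 7,7)
BLT loop: not taken
halt.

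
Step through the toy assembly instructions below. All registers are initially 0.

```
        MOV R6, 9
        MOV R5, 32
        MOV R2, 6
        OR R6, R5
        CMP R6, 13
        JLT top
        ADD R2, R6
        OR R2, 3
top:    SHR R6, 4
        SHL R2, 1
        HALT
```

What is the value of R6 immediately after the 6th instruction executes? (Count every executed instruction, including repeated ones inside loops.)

41

R6=9
R5=32
R2=6
R6=9|32=41
CMP R6, 13  (cmp 41,13)
JLT top: not taken
After step 6: R6 = 41.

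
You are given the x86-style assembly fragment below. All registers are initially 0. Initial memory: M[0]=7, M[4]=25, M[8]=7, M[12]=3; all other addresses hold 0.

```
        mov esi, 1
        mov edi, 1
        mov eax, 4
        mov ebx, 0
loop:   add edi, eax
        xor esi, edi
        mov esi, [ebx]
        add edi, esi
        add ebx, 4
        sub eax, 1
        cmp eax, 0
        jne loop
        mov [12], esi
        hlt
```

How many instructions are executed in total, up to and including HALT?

38

esi=1
edi=1
eax=4
ebx=0
edi=1+4=5
esi=1^5=4
esi=M[0]=7
edi=5+7=12
ebx=0+4=4
eax=4-1=3
cmp eax, 0  (cmp 3,0)
jne loop: taken
edi=12+3=15
esi=7^15=8
esi=M[4]=25
edi=15+25=40
ebx=4+4=8
eax=3-1=2
cmp eax, 0  (cmp 2,0)
jne loop: taken
edi=40+2=42
esi=25^42=51
esi=M[8]=7
edi=42+7=49
ebx=8+4=12
eax=2-1=1
cmp eax, 0  (cmp 1,0)
jne loop: taken
edi=49+1=50
esi=7^50=53
esi=M[12]=3
edi=50+3=53
ebx=12+4=16
eax=1-1=0
cmp eax, 0  (cmp 0,0)
jne loop: not taken
mov [12], esi → M[12]=3
halt.
Total executed instructions: 38.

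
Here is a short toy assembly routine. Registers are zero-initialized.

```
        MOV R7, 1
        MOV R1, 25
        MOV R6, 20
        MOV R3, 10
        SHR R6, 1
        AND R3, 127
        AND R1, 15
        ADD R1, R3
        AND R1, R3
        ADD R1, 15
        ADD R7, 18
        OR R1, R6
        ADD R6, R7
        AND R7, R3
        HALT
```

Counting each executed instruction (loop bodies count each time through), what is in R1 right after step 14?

after MOV R7, 1: R7=1
after MOV R1, 25: R1=25
after MOV R6, 20: R6=20
after MOV R3, 10: R3=10
after SHR R6, 1: R6=20>>1=10
after AND R3, 127: R3=10&127=10
after AND R1, 15: R1=25&15=9
after ADD R1, R3: R1=9+10=19
after AND R1, R3: R1=19&10=2
after ADD R1, 15: R1=2+15=17
after ADD R7, 18: R7=1+18=19
after OR R1, R6: R1=17|10=27
after ADD R6, R7: R6=10+19=29
after AND R7, R3: R7=19&10=2
After step 14: R1 = 27.

27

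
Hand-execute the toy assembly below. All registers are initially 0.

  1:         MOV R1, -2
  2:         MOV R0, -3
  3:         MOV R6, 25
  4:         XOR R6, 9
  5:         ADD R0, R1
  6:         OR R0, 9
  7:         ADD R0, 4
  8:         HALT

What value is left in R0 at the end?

R1=-2
R0=-3
R6=25
R6=25^9=16
R0=(-3)+(-2)=-5
R0=(-5)|9=-5
R0=(-5)+4=-1
halt.

-1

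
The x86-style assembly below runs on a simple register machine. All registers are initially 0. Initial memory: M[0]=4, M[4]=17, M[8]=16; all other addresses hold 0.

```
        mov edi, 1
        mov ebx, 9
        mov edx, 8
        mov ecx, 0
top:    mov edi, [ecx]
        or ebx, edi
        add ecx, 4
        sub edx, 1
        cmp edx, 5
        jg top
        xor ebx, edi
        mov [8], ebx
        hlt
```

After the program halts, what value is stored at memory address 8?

after mov edi, 1: edi=1
after mov ebx, 9: ebx=9
after mov edx, 8: edx=8
after mov ecx, 0: ecx=0
after mov edi, [ecx]: edi=M[0]=4
after or ebx, edi: ebx=9|4=13
after add ecx, 4: ecx=0+4=4
after sub edx, 1: edx=8-1=7
cmp edx, 5  (cmp 7,5)
jg top: taken
after mov edi, [ecx]: edi=M[4]=17
after or ebx, edi: ebx=13|17=29
after add ecx, 4: ecx=4+4=8
after sub edx, 1: edx=7-1=6
cmp edx, 5  (cmp 6,5)
jg top: taken
after mov edi, [ecx]: edi=M[8]=16
after or ebx, edi: ebx=29|16=29
after add ecx, 4: ecx=8+4=12
after sub edx, 1: edx=6-1=5
cmp edx, 5  (cmp 5,5)
jg top: not taken
after xor ebx, edi: ebx=29^16=13
mov [8], ebx → M[8]=13
halt.

13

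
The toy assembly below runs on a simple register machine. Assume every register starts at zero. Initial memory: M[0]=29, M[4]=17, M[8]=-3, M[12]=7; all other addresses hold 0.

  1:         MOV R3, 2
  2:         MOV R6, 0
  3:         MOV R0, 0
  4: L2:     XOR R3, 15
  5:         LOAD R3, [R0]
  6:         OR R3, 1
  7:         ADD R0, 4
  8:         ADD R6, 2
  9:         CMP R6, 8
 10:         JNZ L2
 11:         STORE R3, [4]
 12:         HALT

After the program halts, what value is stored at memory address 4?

R3=2
R6=0
R0=0
R3=2^15=13
R3=M[0]=29
R3=29|1=29
R0=0+4=4
R6=0+2=2
CMP R6, 8  (cmp 2,8)
JNZ L2: taken
R3=29^15=18
R3=M[4]=17
R3=17|1=17
R0=4+4=8
R6=2+2=4
CMP R6, 8  (cmp 4,8)
JNZ L2: taken
R3=17^15=30
R3=M[8]=-3
R3=(-3)|1=-3
R0=8+4=12
R6=4+2=6
CMP R6, 8  (cmp 6,8)
JNZ L2: taken
R3=(-3)^15=-14
R3=M[12]=7
R3=7|1=7
R0=12+4=16
R6=6+2=8
CMP R6, 8  (cmp 8,8)
JNZ L2: not taken
STORE R3, [4] → M[4]=7
halt.

7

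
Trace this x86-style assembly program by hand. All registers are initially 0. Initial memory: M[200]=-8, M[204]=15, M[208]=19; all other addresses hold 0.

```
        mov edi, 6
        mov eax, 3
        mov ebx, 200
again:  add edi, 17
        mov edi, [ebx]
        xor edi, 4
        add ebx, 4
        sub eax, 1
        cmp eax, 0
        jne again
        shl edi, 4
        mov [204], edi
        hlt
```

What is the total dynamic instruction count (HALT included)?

after mov edi, 6: edi=6
after mov eax, 3: eax=3
after mov ebx, 200: ebx=200
after add edi, 17: edi=6+17=23
after mov edi, [ebx]: edi=M[200]=-8
after xor edi, 4: edi=(-8)^4=-4
after add ebx, 4: ebx=200+4=204
after sub eax, 1: eax=3-1=2
cmp eax, 0  (cmp 2,0)
jne again: taken
after add edi, 17: edi=(-4)+17=13
after mov edi, [ebx]: edi=M[204]=15
after xor edi, 4: edi=15^4=11
after add ebx, 4: ebx=204+4=208
after sub eax, 1: eax=2-1=1
cmp eax, 0  (cmp 1,0)
jne again: taken
after add edi, 17: edi=11+17=28
after mov edi, [ebx]: edi=M[208]=19
after xor edi, 4: edi=19^4=23
after add ebx, 4: ebx=208+4=212
after sub eax, 1: eax=1-1=0
cmp eax, 0  (cmp 0,0)
jne again: not taken
after shl edi, 4: edi=23<<4=368
mov [204], edi → M[204]=368
halt.
Total executed instructions: 27.

27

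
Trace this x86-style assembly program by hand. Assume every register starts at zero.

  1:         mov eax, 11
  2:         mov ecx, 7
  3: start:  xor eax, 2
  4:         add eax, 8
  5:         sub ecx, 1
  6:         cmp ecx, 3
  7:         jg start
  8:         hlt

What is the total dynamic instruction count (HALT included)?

after mov eax, 11: eax=11
after mov ecx, 7: ecx=7
after xor eax, 2: eax=11^2=9
after add eax, 8: eax=9+8=17
after sub ecx, 1: ecx=7-1=6
cmp ecx, 3  (cmp 6,3)
jg start: taken
after xor eax, 2: eax=17^2=19
after add eax, 8: eax=19+8=27
after sub ecx, 1: ecx=6-1=5
cmp ecx, 3  (cmp 5,3)
jg start: taken
after xor eax, 2: eax=27^2=25
after add eax, 8: eax=25+8=33
after sub ecx, 1: ecx=5-1=4
cmp ecx, 3  (cmp 4,3)
jg start: taken
after xor eax, 2: eax=33^2=35
after add eax, 8: eax=35+8=43
after sub ecx, 1: ecx=4-1=3
cmp ecx, 3  (cmp 3,3)
jg start: not taken
halt.
Total executed instructions: 23.

23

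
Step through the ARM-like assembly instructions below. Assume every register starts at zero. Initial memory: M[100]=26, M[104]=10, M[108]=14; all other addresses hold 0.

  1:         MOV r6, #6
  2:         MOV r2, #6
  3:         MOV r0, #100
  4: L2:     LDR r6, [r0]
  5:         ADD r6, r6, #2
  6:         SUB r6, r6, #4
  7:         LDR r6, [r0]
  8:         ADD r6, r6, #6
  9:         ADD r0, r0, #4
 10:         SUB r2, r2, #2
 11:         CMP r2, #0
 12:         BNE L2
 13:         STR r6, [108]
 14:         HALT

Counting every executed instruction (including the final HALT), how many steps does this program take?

32

after MOV r6, #6: r6=6
after MOV r2, #6: r2=6
after MOV r0, #100: r0=100
after LDR r6, [r0]: r6=M[100]=26
after ADD r6, r6, #2: r6=26+2=28
after SUB r6, r6, #4: r6=28-4=24
after LDR r6, [r0]: r6=M[100]=26
after ADD r6, r6, #6: r6=26+6=32
after ADD r0, r0, #4: r0=100+4=104
after SUB r2, r2, #2: r2=6-2=4
CMP r2, #0  (cmp 4,0)
BNE L2: taken
after LDR r6, [r0]: r6=M[104]=10
after ADD r6, r6, #2: r6=10+2=12
after SUB r6, r6, #4: r6=12-4=8
after LDR r6, [r0]: r6=M[104]=10
after ADD r6, r6, #6: r6=10+6=16
after ADD r0, r0, #4: r0=104+4=108
after SUB r2, r2, #2: r2=4-2=2
CMP r2, #0  (cmp 2,0)
BNE L2: taken
after LDR r6, [r0]: r6=M[108]=14
after ADD r6, r6, #2: r6=14+2=16
after SUB r6, r6, #4: r6=16-4=12
after LDR r6, [r0]: r6=M[108]=14
after ADD r6, r6, #6: r6=14+6=20
after ADD r0, r0, #4: r0=108+4=112
after SUB r2, r2, #2: r2=2-2=0
CMP r2, #0  (cmp 0,0)
BNE L2: not taken
STR r6, [108] → M[108]=20
halt.
Total executed instructions: 32.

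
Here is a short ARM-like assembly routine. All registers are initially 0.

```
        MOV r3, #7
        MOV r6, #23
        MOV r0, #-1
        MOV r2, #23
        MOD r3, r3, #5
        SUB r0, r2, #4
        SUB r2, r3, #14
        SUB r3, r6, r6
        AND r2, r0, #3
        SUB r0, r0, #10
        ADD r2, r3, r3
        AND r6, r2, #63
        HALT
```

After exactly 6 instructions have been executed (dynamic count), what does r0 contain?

MOV r3, #7 → r3=7
MOV r6, #23 → r6=23
MOV r0, #-1 → r0=-1
MOV r2, #23 → r2=23
MOD r3, r3, #5 → r3=7%5=2
SUB r0, r2, #4 → r0=23-4=19
After step 6: r0 = 19.

19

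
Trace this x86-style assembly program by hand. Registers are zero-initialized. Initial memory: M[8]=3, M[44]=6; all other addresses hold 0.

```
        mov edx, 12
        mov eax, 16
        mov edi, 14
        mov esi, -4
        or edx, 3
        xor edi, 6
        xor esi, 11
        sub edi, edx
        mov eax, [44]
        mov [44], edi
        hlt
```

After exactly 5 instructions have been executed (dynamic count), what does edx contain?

mov edx, 12 → edx=12
mov eax, 16 → eax=16
mov edi, 14 → edi=14
mov esi, -4 → esi=-4
or edx, 3 → edx=12|3=15
After step 5: edx = 15.

15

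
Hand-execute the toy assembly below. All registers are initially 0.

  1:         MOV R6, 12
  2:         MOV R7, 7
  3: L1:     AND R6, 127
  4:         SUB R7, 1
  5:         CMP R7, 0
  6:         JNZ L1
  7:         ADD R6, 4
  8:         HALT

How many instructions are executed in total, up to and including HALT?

32

MOV R6, 12 → R6=12
MOV R7, 7 → R7=7
AND R6, 127 → R6=12&127=12
SUB R7, 1 → R7=7-1=6
CMP R7, 0  (cmp 6,0)
JNZ L1: taken
AND R6, 127 → R6=12&127=12
SUB R7, 1 → R7=6-1=5
CMP R7, 0  (cmp 5,0)
JNZ L1: taken
AND R6, 127 → R6=12&127=12
SUB R7, 1 → R7=5-1=4
CMP R7, 0  (cmp 4,0)
JNZ L1: taken
AND R6, 127 → R6=12&127=12
SUB R7, 1 → R7=4-1=3
CMP R7, 0  (cmp 3,0)
JNZ L1: taken
AND R6, 127 → R6=12&127=12
SUB R7, 1 → R7=3-1=2
CMP R7, 0  (cmp 2,0)
JNZ L1: taken
AND R6, 127 → R6=12&127=12
SUB R7, 1 → R7=2-1=1
CMP R7, 0  (cmp 1,0)
JNZ L1: taken
AND R6, 127 → R6=12&127=12
SUB R7, 1 → R7=1-1=0
CMP R7, 0  (cmp 0,0)
JNZ L1: not taken
ADD R6, 4 → R6=12+4=16
halt.
Total executed instructions: 32.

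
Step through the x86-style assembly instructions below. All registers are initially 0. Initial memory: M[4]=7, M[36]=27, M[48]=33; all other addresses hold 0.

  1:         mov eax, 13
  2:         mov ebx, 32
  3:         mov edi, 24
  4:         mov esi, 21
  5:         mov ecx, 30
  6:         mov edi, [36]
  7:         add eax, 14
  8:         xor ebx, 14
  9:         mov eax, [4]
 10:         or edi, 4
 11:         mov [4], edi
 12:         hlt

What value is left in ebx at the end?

46

mov eax, 13 → eax=13
mov ebx, 32 → ebx=32
mov edi, 24 → edi=24
mov esi, 21 → esi=21
mov ecx, 30 → ecx=30
mov edi, [36] → edi=M[36]=27
add eax, 14 → eax=13+14=27
xor ebx, 14 → ebx=32^14=46
mov eax, [4] → eax=M[4]=7
or edi, 4 → edi=27|4=31
mov [4], edi → M[4]=31
halt.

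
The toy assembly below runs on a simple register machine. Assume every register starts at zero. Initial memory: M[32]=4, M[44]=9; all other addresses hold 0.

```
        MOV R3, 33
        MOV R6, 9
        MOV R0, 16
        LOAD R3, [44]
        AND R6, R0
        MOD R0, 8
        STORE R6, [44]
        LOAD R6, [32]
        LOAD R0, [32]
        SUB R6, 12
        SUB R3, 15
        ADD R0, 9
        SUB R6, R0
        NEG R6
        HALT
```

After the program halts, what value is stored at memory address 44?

0

R3=33
R6=9
R0=16
R3=M[44]=9
R6=9&16=0
R0=16%8=0
STORE R6, [44] → M[44]=0
R6=M[32]=4
R0=M[32]=4
R6=4-12=-8
R3=9-15=-6
R0=4+9=13
R6=(-8)-13=-21
R6=-(-21)=21
halt.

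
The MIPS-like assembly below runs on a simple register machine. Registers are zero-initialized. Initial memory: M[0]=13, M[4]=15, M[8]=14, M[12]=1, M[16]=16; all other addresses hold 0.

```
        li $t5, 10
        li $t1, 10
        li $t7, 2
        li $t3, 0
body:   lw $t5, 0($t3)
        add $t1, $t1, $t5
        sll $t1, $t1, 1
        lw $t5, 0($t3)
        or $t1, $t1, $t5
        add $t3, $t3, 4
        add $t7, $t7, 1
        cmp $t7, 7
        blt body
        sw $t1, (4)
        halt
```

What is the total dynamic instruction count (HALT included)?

$t5=10
$t1=10
$t7=2
$t3=0
$t5=M[0]=13
$t1=10+13=23
$t1=23<<1=46
$t5=M[0]=13
$t1=46|13=47
$t3=0+4=4
$t7=2+1=3
cmp $t7, 7  (cmp 3,7)
blt body: taken
$t5=M[4]=15
$t1=47+15=62
$t1=62<<1=124
$t5=M[4]=15
$t1=124|15=127
$t3=4+4=8
$t7=3+1=4
cmp $t7, 7  (cmp 4,7)
blt body: taken
$t5=M[8]=14
$t1=127+14=141
$t1=141<<1=282
$t5=M[8]=14
$t1=282|14=286
$t3=8+4=12
$t7=4+1=5
cmp $t7, 7  (cmp 5,7)
blt body: taken
$t5=M[12]=1
$t1=286+1=287
$t1=287<<1=574
$t5=M[12]=1
$t1=574|1=575
$t3=12+4=16
$t7=5+1=6
cmp $t7, 7  (cmp 6,7)
blt body: taken
$t5=M[16]=16
$t1=575+16=591
$t1=591<<1=1182
$t5=M[16]=16
$t1=1182|16=1182
$t3=16+4=20
$t7=6+1=7
cmp $t7, 7  (cmp 7,7)
blt body: not taken
sw $t1, (4) → M[4]=1182
halt.
Total executed instructions: 51.

51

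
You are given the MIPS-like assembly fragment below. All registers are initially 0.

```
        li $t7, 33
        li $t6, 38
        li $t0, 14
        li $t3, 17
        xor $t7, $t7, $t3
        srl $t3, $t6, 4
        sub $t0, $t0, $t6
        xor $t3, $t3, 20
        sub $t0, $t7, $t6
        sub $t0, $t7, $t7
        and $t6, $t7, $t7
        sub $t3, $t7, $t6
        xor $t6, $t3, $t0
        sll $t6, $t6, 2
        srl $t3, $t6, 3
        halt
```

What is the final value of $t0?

after li $t7, 33: $t7=33
after li $t6, 38: $t6=38
after li $t0, 14: $t0=14
after li $t3, 17: $t3=17
after xor $t7, $t7, $t3: $t7=33^17=48
after srl $t3, $t6, 4: $t3=38>>4=2
after sub $t0, $t0, $t6: $t0=14-38=-24
after xor $t3, $t3, 20: $t3=2^20=22
after sub $t0, $t7, $t6: $t0=48-38=10
after sub $t0, $t7, $t7: $t0=48-48=0
after and $t6, $t7, $t7: $t6=48&48=48
after sub $t3, $t7, $t6: $t3=48-48=0
after xor $t6, $t3, $t0: $t6=0^0=0
after sll $t6, $t6, 2: $t6=0<<2=0
after srl $t3, $t6, 3: $t3=0>>3=0
halt.

0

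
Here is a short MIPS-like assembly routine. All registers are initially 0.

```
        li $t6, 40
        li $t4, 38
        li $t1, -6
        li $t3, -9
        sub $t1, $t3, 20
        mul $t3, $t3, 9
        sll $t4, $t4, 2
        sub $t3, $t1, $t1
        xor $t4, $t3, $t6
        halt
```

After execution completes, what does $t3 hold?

0

$t6=40
$t4=38
$t1=-6
$t3=-9
$t1=(-9)-20=-29
$t3=(-9)*9=-81
$t4=38<<2=152
$t3=(-29)-(-29)=0
$t4=0^40=40
halt.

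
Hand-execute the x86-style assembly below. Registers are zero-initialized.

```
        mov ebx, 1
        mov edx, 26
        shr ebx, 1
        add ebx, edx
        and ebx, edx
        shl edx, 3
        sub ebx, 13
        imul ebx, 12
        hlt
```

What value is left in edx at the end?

208

mov ebx, 1 → ebx=1
mov edx, 26 → edx=26
shr ebx, 1 → ebx=1>>1=0
add ebx, edx → ebx=0+26=26
and ebx, edx → ebx=26&26=26
shl edx, 3 → edx=26<<3=208
sub ebx, 13 → ebx=26-13=13
imul ebx, 12 → ebx=13*12=156
halt.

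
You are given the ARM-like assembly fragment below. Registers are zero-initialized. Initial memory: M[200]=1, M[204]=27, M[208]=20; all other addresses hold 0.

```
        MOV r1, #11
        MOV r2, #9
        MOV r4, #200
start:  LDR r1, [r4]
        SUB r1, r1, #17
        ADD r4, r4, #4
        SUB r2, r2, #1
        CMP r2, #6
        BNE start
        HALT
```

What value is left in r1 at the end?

3

after MOV r1, #11: r1=11
after MOV r2, #9: r2=9
after MOV r4, #200: r4=200
after LDR r1, [r4]: r1=M[200]=1
after SUB r1, r1, #17: r1=1-17=-16
after ADD r4, r4, #4: r4=200+4=204
after SUB r2, r2, #1: r2=9-1=8
CMP r2, #6  (cmp 8,6)
BNE start: taken
after LDR r1, [r4]: r1=M[204]=27
after SUB r1, r1, #17: r1=27-17=10
after ADD r4, r4, #4: r4=204+4=208
after SUB r2, r2, #1: r2=8-1=7
CMP r2, #6  (cmp 7,6)
BNE start: taken
after LDR r1, [r4]: r1=M[208]=20
after SUB r1, r1, #17: r1=20-17=3
after ADD r4, r4, #4: r4=208+4=212
after SUB r2, r2, #1: r2=7-1=6
CMP r2, #6  (cmp 6,6)
BNE start: not taken
halt.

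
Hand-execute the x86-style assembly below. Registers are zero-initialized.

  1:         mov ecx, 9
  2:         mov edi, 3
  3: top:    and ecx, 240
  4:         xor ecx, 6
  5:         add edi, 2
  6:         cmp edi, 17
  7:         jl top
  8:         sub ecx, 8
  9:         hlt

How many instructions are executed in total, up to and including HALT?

mov ecx, 9 → ecx=9
mov edi, 3 → edi=3
and ecx, 240 → ecx=9&240=0
xor ecx, 6 → ecx=0^6=6
add edi, 2 → edi=3+2=5
cmp edi, 17  (cmp 5,17)
jl top: taken
and ecx, 240 → ecx=6&240=0
xor ecx, 6 → ecx=0^6=6
add edi, 2 → edi=5+2=7
cmp edi, 17  (cmp 7,17)
jl top: taken
and ecx, 240 → ecx=6&240=0
xor ecx, 6 → ecx=0^6=6
add edi, 2 → edi=7+2=9
cmp edi, 17  (cmp 9,17)
jl top: taken
and ecx, 240 → ecx=6&240=0
xor ecx, 6 → ecx=0^6=6
add edi, 2 → edi=9+2=11
cmp edi, 17  (cmp 11,17)
jl top: taken
and ecx, 240 → ecx=6&240=0
xor ecx, 6 → ecx=0^6=6
add edi, 2 → edi=11+2=13
cmp edi, 17  (cmp 13,17)
jl top: taken
and ecx, 240 → ecx=6&240=0
xor ecx, 6 → ecx=0^6=6
add edi, 2 → edi=13+2=15
cmp edi, 17  (cmp 15,17)
jl top: taken
and ecx, 240 → ecx=6&240=0
xor ecx, 6 → ecx=0^6=6
add edi, 2 → edi=15+2=17
cmp edi, 17  (cmp 17,17)
jl top: not taken
sub ecx, 8 → ecx=6-8=-2
halt.
Total executed instructions: 39.

39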